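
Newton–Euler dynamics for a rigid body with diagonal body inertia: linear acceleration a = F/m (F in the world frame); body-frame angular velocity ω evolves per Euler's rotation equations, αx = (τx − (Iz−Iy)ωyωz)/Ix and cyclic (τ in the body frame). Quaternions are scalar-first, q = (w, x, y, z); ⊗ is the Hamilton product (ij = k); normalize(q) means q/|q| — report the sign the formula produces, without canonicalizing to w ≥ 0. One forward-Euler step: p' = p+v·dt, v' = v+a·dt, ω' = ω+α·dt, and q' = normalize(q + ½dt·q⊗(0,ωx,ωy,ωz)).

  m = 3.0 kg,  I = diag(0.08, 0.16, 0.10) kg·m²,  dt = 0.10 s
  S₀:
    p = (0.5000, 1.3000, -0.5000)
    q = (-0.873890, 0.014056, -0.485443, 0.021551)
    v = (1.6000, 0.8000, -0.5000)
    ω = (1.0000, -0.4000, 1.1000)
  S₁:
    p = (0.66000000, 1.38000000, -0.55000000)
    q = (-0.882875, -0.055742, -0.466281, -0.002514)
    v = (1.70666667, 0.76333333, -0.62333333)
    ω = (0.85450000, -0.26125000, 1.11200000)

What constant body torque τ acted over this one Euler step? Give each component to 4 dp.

τ = (-0.0900, 0.2000, -0.0200)

ω₁ − ω₀ = (-0.14550000, 0.13875000, 0.01200000)
I·α + gyro = (-0.0900, 0.2000, -0.0200)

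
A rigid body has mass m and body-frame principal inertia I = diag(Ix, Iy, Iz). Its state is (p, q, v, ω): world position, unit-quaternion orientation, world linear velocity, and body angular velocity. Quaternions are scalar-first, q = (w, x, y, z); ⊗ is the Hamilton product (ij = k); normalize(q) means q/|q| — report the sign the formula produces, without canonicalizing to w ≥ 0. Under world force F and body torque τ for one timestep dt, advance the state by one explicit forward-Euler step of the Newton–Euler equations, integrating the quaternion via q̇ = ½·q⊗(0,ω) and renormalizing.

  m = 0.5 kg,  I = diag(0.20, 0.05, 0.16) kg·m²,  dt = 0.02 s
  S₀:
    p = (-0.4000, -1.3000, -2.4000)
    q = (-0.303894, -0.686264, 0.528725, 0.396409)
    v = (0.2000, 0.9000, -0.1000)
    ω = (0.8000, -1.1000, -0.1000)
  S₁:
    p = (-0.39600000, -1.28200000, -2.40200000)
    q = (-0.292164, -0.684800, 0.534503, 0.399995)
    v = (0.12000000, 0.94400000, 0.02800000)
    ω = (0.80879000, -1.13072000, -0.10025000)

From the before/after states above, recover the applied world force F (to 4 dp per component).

Δv = v₁−v₀ = (-0.08000000, 0.04400000, 0.12800000)
applied force F = (-2.0000, 1.1000, 3.2000)

F = (-2.0000, 1.1000, 3.2000)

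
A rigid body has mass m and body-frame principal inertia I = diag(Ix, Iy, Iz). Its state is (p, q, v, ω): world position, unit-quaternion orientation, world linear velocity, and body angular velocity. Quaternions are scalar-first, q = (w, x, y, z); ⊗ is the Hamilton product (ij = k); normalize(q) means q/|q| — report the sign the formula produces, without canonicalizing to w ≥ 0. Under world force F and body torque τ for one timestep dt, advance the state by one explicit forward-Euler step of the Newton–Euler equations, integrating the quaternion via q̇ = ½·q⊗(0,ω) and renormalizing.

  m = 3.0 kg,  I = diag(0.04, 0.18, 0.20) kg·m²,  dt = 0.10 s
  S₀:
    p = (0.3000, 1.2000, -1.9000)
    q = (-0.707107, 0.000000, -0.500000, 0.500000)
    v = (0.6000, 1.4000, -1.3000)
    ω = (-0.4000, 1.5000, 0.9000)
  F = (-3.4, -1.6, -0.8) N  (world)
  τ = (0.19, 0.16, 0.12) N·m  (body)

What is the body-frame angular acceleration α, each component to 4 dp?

α = (4.0750, 0.5689, 1.0200)

gyro term ω×Iω = (0.0270, 0.0576, -0.0840)
α = I⁻¹(τ − ω×Iω) = (4.0750, 0.5689, 1.0200)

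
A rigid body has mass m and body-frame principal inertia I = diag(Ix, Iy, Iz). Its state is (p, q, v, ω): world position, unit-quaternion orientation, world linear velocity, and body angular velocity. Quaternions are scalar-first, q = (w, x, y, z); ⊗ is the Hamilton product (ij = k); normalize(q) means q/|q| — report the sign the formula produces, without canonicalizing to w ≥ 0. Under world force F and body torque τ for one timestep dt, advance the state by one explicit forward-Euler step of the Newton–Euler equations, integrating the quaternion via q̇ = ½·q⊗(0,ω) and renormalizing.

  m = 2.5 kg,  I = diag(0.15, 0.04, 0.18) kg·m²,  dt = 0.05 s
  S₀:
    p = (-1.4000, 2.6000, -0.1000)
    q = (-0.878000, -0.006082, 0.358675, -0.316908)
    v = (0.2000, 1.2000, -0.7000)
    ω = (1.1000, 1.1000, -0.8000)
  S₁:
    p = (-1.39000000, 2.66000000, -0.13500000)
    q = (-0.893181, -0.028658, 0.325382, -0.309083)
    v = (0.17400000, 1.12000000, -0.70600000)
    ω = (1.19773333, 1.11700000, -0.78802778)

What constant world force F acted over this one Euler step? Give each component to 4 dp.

F = (-1.3000, -4.0000, -0.3000)

v₁ − v₀ = (-0.02600000, -0.08000000, -0.00600000)
F = m·Δv/dt = (-1.3000, -4.0000, -0.3000)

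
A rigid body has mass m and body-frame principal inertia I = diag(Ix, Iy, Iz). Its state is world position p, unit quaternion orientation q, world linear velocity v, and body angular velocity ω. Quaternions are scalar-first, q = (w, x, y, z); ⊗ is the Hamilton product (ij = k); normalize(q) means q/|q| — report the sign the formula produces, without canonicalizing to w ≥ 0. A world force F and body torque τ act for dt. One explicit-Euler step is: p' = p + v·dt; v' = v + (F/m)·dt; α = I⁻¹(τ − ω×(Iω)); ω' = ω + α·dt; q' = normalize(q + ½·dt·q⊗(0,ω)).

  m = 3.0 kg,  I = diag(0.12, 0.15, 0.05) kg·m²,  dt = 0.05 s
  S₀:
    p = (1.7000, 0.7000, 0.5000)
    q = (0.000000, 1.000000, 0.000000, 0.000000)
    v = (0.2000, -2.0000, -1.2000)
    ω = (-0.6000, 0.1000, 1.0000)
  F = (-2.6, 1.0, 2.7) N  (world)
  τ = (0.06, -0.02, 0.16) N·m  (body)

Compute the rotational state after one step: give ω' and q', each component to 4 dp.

ω' = (-0.5708, 0.1073, 1.1618)
q' = (0.0150, 0.9996, -0.0250, 0.0025)

precession coupling ω×(Iω) = (-0.0100, -0.0420, -0.0018)
α = I⁻¹(τ − ω×Iω) = (0.5833, 0.1467, 3.2360)
ω' = ω + α·dt = (-0.5708, 0.1073, 1.1618)
Hamilton product q⊗(0,ω) = (0.6000000, 0.0000000, -1.0000000, 0.1000000)
q + ½dt·q⊗(0,ω), renormalized = (0.0150, 0.9996, -0.0250, 0.0025)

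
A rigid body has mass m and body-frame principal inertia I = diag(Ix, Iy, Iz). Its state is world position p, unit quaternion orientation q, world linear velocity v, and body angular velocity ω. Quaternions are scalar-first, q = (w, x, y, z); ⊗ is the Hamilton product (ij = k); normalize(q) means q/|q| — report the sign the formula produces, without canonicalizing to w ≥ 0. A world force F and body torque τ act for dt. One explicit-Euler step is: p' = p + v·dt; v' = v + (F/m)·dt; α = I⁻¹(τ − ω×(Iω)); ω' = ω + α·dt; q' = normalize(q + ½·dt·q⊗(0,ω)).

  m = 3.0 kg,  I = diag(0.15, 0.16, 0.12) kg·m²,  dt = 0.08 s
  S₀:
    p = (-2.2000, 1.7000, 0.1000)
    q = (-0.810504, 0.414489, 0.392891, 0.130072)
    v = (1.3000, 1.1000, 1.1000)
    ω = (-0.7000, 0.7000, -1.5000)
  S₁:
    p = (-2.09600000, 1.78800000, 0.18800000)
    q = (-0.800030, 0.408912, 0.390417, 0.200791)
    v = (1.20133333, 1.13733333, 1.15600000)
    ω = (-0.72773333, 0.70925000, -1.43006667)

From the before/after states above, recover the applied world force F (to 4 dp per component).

velocity change Δv = (-0.09866667, 0.03733333, 0.05600000)
applied force F = (-3.7000, 1.4000, 2.1000)

F = (-3.7000, 1.4000, 2.1000)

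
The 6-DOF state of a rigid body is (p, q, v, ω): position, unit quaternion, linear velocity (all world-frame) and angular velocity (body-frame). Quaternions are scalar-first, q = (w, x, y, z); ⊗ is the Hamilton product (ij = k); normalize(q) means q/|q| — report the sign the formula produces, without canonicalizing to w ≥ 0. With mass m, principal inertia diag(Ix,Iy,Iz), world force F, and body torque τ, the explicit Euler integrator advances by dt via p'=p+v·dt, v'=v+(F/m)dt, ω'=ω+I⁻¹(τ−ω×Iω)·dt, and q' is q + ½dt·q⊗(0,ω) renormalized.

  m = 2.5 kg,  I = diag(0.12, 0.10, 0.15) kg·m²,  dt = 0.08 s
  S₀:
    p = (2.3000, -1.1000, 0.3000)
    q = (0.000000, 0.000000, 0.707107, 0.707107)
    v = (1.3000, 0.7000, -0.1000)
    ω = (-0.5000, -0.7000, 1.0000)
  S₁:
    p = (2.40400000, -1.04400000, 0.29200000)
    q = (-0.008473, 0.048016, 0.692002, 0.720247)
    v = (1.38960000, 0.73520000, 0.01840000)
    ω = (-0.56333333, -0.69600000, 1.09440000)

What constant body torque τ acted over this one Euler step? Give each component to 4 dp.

rate change Δω = (-0.06333333, 0.00400000, 0.09440000)
gyro term ω₀×Iω₀ = (-0.0350, 0.0150, -0.0070)
applied torque τ = (-0.1300, 0.0200, 0.1700)

τ = (-0.1300, 0.0200, 0.1700)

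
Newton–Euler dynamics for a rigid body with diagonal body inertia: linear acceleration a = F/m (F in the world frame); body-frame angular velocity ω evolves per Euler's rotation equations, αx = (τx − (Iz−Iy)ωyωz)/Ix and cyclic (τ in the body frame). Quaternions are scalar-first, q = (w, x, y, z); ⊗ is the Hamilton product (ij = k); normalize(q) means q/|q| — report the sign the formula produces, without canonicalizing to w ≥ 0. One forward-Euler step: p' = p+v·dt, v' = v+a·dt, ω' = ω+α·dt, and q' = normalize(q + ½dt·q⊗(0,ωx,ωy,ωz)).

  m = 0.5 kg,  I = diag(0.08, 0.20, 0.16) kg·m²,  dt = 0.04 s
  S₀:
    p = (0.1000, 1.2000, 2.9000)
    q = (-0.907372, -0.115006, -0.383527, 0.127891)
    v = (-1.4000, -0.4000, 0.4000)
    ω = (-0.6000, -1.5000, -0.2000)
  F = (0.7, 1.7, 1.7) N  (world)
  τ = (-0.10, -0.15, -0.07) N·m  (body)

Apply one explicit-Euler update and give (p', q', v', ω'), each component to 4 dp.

ω×(Iω) gyroscopic = (-0.0120, -0.0096, 0.1080)
angular accel α = (-1.1000, -0.7020, -1.1125)
new body rate ω' = (-0.6440, -1.5281, -0.2445)
2q̇ = q⊗(0,ω) = (-0.6187159, 0.8129651, 1.2613222, 0.1238672)
q + ½dt·q⊗(0,ω), renormalized = (-0.9193, -0.0987, -0.3581, 0.1303)
p + v·dt = (0.0440, 1.1840, 2.9160)
new velocity v' = (-1.3440, -0.2640, 0.5360)

p' = (0.0440, 1.1840, 2.9160)
q' = (-0.9193, -0.0987, -0.3581, 0.1303)
v' = (-1.3440, -0.2640, 0.5360)
ω' = (-0.6440, -1.5281, -0.2445)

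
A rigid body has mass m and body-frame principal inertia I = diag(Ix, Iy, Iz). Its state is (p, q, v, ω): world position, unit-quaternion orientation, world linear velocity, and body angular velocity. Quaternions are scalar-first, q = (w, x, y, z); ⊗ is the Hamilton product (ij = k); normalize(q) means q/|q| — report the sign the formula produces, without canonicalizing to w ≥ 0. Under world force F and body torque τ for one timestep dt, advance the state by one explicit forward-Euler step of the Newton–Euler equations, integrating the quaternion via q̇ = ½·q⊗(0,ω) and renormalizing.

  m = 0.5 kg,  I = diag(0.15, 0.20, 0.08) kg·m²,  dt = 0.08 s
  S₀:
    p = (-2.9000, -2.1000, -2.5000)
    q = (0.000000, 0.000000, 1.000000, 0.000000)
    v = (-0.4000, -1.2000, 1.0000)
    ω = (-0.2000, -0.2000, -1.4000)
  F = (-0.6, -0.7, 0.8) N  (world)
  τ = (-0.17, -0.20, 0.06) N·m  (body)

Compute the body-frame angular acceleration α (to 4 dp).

gyro term ω×Iω = (-0.0336, 0.0196, 0.0020)
α = I⁻¹(τ − ω×Iω) = (-0.9093, -1.0980, 0.7250)

α = (-0.9093, -1.0980, 0.7250)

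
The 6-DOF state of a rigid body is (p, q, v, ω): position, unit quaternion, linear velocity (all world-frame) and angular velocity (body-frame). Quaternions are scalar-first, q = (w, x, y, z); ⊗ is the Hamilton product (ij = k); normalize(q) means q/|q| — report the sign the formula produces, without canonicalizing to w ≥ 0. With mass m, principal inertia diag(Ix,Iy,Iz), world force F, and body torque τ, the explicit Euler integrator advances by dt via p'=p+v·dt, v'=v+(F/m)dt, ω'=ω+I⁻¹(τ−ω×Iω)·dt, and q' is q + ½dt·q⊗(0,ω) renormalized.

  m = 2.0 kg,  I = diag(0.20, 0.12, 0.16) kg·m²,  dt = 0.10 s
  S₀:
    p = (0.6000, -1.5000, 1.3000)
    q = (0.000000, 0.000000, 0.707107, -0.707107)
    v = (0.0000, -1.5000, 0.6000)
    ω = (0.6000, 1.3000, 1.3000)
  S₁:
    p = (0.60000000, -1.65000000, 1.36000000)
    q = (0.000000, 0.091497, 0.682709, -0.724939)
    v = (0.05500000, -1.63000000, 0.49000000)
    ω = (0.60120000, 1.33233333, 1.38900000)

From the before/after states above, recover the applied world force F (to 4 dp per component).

F = (1.1000, -2.6000, -2.2000)

Δv = v₁−v₀ = (0.05500000, -0.13000000, -0.11000000)
m·(v₁−v₀)/dt = (1.1000, -2.6000, -2.2000)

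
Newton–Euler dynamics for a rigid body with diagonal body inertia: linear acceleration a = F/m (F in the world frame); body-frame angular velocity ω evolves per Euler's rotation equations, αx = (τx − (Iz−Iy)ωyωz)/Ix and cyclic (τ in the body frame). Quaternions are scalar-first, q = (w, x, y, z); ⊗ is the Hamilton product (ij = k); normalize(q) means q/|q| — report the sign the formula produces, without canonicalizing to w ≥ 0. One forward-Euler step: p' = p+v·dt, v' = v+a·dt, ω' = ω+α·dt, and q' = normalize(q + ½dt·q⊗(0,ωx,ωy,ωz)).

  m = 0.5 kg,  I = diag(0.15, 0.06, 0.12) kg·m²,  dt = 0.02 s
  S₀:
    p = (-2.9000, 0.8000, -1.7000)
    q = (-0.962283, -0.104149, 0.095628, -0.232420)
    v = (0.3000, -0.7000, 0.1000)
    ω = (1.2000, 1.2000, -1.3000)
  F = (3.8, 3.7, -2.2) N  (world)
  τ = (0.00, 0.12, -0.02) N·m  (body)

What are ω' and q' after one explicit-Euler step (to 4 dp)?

ω' = (1.2125, 1.2556, -1.2817)
q' = (-0.9650, -0.1141, 0.0799, -0.2223)

gyro term ω×Iω = (-0.0936, -0.0468, -0.1296)
α = I⁻¹(τ − ω×Iω) = (0.6240, 2.7800, 0.9133)
new body rate ω' = (1.2125, 1.2556, -1.2817)
q⊗(0,ω) = (-0.2919208, -1.0001520, -1.5690373, 1.0112355)
updated quaternion q' = (-0.9650, -0.1141, 0.0799, -0.2223)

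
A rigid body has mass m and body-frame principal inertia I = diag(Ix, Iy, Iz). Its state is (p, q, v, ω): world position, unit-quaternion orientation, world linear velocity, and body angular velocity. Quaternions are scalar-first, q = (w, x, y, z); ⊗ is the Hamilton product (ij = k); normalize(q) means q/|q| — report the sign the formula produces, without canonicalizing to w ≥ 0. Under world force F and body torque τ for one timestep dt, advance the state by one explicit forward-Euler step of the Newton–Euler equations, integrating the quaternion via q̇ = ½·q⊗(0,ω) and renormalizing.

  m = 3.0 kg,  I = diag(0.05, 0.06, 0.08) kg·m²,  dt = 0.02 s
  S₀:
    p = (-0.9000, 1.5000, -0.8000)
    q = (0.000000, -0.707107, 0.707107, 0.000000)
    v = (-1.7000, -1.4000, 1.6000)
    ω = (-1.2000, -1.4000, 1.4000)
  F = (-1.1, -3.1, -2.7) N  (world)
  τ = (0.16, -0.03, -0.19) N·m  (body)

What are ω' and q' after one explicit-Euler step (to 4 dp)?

ω' = (-1.1203, -1.4268, 1.3483)
q' = (0.0014, -0.6970, 0.7168, 0.0184)

α = I⁻¹(τ − ω×Iω) = (3.9840, -1.3400, -2.5850)
ω + α·dt = (-1.1203, -1.4268, 1.3483)
Hamilton product q⊗(0,ω) = (0.1414214, 0.9899498, 0.9899498, 1.8384782)
q + ½dt·q⊗(0,ω), renormalized = (0.0014, -0.6970, 0.7168, 0.0184)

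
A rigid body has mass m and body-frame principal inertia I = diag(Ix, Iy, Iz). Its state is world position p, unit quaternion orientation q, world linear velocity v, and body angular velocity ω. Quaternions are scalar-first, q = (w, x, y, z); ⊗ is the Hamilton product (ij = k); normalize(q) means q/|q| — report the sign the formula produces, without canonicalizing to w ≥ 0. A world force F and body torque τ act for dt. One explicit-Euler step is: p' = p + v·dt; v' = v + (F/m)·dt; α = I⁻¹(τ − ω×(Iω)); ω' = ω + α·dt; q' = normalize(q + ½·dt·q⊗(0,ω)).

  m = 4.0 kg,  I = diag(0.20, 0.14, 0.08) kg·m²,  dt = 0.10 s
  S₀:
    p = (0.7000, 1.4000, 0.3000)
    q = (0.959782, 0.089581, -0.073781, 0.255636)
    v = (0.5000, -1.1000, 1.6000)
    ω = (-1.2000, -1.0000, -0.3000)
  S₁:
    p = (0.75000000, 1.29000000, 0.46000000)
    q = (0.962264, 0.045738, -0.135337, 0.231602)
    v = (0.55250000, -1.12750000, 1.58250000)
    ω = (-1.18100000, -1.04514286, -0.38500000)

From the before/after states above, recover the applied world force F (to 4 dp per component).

velocity change Δv = (0.05250000, -0.02750000, -0.01750000)
applied force F = (2.1000, -1.1000, -0.7000)

F = (2.1000, -1.1000, -0.7000)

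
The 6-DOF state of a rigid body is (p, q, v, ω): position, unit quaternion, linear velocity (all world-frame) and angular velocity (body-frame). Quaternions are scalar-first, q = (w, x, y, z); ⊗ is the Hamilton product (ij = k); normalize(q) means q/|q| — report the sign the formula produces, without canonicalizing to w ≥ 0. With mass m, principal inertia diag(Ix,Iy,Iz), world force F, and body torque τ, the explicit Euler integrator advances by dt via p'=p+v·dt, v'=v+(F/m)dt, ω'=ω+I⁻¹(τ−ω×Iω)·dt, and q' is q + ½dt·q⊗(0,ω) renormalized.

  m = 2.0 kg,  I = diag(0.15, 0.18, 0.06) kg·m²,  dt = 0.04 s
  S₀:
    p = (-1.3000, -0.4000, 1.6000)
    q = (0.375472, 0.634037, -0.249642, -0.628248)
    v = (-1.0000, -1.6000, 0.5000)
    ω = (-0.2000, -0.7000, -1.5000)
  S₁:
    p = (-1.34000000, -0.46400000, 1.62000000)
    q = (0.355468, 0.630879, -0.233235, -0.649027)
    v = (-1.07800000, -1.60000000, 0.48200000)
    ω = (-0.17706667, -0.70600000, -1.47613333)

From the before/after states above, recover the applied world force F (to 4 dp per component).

velocity change Δv = (-0.07800000, 0.00000000, -0.01800000)
m·(v₁−v₀)/dt = (-3.9000, 0.0000, -0.9000)

F = (-3.9000, 0.0000, -0.9000)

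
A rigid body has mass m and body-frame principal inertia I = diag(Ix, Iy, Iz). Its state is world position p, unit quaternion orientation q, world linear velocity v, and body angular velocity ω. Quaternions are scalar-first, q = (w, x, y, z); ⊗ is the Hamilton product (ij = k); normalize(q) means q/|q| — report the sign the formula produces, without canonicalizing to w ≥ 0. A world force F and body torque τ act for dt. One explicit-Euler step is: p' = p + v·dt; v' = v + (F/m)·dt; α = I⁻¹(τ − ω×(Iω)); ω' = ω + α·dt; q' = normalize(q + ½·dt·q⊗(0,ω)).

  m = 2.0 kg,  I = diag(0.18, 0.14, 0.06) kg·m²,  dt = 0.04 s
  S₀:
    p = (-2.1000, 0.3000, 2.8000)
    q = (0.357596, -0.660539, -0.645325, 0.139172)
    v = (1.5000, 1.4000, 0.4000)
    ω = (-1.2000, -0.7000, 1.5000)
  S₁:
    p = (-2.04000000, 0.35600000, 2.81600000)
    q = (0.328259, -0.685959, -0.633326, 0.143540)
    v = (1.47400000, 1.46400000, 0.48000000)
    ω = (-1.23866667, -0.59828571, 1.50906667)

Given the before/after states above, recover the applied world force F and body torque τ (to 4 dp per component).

velocity change Δv = (-0.02600000, 0.06400000, 0.08000000)
m·(v₁−v₀)/dt = (-1.3000, 3.2000, 4.0000)
ω₁ − ω₀ = (-0.03866667, 0.10171429, 0.00906667)
I·α + gyro = (-0.0900, 0.1400, -0.0200)

F = (-1.3000, 3.2000, 4.0000)
τ = (-0.0900, 0.1400, -0.0200)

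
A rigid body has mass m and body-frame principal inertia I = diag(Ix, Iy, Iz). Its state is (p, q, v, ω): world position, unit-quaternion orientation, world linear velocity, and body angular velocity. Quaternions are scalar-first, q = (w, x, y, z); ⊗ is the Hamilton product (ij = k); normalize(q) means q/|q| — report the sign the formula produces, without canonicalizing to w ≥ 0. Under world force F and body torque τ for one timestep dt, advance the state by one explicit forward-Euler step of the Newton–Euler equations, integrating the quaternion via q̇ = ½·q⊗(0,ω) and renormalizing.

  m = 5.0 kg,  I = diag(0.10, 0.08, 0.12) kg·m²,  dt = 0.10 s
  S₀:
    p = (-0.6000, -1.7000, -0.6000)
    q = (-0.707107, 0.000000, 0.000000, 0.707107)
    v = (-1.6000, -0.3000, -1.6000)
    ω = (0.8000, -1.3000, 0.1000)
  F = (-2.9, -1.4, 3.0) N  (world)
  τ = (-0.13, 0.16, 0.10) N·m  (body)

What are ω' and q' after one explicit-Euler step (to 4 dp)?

gyro term ω×Iω = (-0.0052, -0.0016, 0.0208)
angular accel α = (-1.2480, 2.0200, 0.6600)
ω + α·dt = (0.6752, -1.0980, 0.1660)
Hamilton product q⊗(0,ω) = (-0.0707107, 0.3535535, 1.4849247, -0.0707107)
q + ½dt·q⊗(0,ω), renormalized = (-0.7086, 0.0176, 0.0740, 0.7015)

ω' = (0.6752, -1.0980, 0.1660)
q' = (-0.7086, 0.0176, 0.0740, 0.7015)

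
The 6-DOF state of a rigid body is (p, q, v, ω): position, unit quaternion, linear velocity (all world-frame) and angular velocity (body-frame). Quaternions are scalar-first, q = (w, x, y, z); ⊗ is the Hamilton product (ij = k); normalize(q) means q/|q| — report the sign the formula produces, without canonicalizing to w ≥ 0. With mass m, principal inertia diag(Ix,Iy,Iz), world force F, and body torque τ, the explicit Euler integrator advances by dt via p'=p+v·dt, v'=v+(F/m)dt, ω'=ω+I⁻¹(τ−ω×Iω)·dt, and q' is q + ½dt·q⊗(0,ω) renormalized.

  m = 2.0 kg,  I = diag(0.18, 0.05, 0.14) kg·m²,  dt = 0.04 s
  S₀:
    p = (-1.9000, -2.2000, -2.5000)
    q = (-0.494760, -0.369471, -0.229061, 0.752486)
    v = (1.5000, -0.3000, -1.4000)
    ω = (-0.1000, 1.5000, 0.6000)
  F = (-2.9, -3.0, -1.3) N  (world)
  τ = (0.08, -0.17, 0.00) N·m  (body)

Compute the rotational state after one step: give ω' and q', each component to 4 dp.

precession coupling ω×(Iω) = (0.0810, -0.0024, 0.0195)
angular accel α = (-0.0056, -3.3520, -0.1393)
ω' = ω + α·dt = (-0.1002, 1.3659, 0.5944)
q⊗(0,ω) = (-0.1448472, -1.2166896, -0.5957060, -0.8739686)
q' = normalize(q + ½dt·q⊗(0,ω)) = (-0.4974, -0.3936, -0.2408, 0.7346)

ω' = (-0.1002, 1.3659, 0.5944)
q' = (-0.4974, -0.3936, -0.2408, 0.7346)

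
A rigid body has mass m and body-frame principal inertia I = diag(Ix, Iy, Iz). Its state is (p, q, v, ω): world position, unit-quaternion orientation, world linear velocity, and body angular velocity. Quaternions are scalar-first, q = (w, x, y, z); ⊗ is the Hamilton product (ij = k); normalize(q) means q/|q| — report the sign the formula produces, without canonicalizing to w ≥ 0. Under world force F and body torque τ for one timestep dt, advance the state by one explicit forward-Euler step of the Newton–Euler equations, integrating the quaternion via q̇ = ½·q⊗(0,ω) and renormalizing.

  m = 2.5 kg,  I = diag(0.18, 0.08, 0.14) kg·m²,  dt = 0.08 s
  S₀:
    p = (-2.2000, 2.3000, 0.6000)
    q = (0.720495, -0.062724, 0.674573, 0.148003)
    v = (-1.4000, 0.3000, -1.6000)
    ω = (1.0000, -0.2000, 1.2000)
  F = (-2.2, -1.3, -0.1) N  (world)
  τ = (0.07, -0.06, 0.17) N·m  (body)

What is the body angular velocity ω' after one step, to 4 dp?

ω' = (1.0375, -0.3080, 1.2857)

α = I⁻¹(τ − ω×Iω) = (0.4689, -1.3500, 1.0714)
ω' = ω + α·dt = (1.0375, -0.3080, 1.2857)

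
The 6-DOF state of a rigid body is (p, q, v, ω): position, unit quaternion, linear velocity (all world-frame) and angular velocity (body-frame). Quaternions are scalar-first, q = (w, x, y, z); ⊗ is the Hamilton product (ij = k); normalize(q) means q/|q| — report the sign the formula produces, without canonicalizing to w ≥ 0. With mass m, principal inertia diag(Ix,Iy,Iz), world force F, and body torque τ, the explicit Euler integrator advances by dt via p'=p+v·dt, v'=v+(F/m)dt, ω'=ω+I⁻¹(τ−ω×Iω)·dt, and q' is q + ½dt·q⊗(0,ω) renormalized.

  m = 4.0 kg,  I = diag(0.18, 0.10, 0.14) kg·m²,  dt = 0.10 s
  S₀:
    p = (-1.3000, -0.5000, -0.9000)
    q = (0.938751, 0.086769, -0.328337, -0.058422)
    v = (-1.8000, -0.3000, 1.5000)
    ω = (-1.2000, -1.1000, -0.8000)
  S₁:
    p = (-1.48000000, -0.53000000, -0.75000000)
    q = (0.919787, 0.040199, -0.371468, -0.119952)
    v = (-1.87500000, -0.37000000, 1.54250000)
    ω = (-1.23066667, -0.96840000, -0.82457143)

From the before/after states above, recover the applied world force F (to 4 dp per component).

F = (-3.0000, -2.8000, 1.7000)

v₁ − v₀ = (-0.07500000, -0.07000000, 0.04250000)
F = m·Δv/dt = (-3.0000, -2.8000, 1.7000)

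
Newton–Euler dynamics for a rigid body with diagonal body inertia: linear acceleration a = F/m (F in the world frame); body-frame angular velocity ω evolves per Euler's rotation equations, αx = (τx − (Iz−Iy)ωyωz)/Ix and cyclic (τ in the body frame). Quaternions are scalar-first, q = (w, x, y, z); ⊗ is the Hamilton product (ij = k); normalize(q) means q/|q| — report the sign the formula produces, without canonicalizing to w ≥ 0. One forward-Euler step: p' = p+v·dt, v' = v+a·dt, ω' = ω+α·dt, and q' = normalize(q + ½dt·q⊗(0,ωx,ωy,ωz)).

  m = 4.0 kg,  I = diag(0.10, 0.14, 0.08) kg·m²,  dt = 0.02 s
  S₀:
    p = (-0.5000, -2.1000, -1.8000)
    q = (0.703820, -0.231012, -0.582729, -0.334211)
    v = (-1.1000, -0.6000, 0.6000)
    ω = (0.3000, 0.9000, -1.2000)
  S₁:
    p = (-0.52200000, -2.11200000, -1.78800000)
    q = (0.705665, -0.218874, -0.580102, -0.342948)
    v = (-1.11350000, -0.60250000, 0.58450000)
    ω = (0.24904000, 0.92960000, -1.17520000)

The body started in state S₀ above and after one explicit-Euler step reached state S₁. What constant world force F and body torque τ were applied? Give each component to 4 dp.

Δv = v₁−v₀ = (-0.01350000, -0.00250000, -0.01550000)
applied force F = (-2.7000, -0.5000, -3.1000)
Δω = ω₁−ω₀ = (-0.05096000, 0.02960000, 0.02480000)
precession coupling = (0.0648, -0.0072, 0.0108)
τ = I·(Δω/dt) + ω₀×(Iω₀) = (-0.1900, 0.2000, 0.1100)

F = (-2.7000, -0.5000, -3.1000)
τ = (-0.1900, 0.2000, 0.1100)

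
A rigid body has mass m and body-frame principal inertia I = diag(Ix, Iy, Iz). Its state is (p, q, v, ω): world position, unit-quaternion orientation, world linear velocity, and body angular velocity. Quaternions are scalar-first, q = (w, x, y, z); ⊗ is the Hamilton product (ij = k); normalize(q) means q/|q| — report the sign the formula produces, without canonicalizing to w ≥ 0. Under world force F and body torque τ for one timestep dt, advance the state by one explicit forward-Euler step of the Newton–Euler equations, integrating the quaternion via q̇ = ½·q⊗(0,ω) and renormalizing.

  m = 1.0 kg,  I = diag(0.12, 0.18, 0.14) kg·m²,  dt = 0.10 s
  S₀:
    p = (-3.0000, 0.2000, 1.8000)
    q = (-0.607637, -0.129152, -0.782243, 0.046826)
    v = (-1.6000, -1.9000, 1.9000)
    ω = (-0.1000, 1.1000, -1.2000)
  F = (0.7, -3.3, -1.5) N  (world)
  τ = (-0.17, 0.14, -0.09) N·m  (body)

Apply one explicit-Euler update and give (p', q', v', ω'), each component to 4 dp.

p' = (-3.1600, 0.0100, 1.9900)
q' = (-0.5606, -0.0815, -0.8209, 0.0720)
v' = (-1.5300, -2.2300, 1.7500)
ω' = (-0.2857, 1.1791, -1.2596)

angular accel α = (-1.8567, 0.7911, -0.5957)
ω' = ω + α·dt = (-0.2857, 1.1791, -1.2596)
q⊗(0,ω) = (0.9037433, 0.9479467, -0.8280657, 0.5088729)
q + ½dt·q⊗(0,ω), renormalized = (-0.5606, -0.0815, -0.8209, 0.0720)
a = F/m = (0.7000, -3.3000, -1.5000)
p + v·dt = (-3.1600, 0.0100, 1.9900)
new velocity v' = (-1.5300, -2.2300, 1.7500)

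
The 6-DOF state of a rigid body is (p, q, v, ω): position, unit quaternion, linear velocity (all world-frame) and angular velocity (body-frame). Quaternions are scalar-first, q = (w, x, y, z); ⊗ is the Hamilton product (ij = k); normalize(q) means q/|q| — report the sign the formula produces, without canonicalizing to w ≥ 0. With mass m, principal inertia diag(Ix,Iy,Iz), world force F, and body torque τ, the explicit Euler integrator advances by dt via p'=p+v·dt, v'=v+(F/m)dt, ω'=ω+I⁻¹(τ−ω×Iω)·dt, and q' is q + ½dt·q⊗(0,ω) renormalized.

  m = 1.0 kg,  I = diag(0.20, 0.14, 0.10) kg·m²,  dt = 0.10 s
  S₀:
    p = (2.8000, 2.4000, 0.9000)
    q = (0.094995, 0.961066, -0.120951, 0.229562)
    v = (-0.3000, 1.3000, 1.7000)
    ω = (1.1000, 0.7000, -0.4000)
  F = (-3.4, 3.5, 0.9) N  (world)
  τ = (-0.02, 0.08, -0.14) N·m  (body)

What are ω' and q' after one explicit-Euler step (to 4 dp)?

ω' = (1.0844, 0.7886, -0.4938)
q' = (0.0508, 0.9584, -0.0856, 0.2673)

gyro term ω×Iω = (0.0112, -0.0440, -0.0462)
angular accel α = (-0.1560, 0.8857, -0.9380)
ω + α·dt = (1.0844, 0.7886, -0.4938)
2q̇ = q⊗(0,ω) = (-0.8806821, -0.0078185, 0.7034411, 0.7677943)
q + ½dt·q⊗(0,ω), renormalized = (0.0508, 0.9584, -0.0856, 0.2673)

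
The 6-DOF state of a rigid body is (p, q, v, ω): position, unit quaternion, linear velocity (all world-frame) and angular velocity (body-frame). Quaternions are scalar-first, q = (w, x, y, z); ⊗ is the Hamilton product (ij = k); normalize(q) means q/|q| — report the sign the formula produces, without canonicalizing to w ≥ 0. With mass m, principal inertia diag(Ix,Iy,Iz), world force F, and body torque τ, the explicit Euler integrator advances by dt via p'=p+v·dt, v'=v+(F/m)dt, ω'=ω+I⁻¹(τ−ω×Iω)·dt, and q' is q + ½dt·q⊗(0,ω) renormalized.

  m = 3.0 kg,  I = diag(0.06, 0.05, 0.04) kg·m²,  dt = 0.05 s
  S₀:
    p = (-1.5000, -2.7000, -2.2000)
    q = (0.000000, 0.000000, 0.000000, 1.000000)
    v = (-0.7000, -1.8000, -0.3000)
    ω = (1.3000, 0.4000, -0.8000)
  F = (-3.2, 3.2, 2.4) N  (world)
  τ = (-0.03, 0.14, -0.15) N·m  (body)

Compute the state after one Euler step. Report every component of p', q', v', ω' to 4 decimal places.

p' = p + v·dt = (-1.5350, -2.7900, -2.2150)
v' = v + a·dt = (-0.7533, -1.7467, -0.2600)
(τ − ω×Iω)/I = (-0.5533, 3.2160, -3.6200)
ω' = ω + α·dt = (1.2723, 0.5608, -0.9810)
2q̇ = q⊗(0,ω) = (0.8000000, -0.4000000, 1.3000000, 0.0000000)
updated quaternion q' = (0.0200, -0.0100, 0.0325, 0.9992)

p' = (-1.5350, -2.7900, -2.2150)
q' = (0.0200, -0.0100, 0.0325, 0.9992)
v' = (-0.7533, -1.7467, -0.2600)
ω' = (1.2723, 0.5608, -0.9810)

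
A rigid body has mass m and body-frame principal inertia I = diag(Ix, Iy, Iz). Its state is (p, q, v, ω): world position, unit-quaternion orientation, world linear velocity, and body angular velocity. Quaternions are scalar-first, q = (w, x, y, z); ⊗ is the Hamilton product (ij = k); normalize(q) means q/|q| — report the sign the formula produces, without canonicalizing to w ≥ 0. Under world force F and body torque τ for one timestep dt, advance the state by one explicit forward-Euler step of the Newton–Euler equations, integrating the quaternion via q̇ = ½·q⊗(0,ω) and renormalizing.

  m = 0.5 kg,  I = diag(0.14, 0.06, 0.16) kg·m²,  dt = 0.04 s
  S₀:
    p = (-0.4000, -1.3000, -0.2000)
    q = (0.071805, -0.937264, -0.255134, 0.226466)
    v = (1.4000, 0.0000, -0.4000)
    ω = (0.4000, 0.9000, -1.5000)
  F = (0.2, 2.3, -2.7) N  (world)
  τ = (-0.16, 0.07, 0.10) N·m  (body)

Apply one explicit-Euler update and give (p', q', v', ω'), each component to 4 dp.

precession coupling ω×(Iω) = (-0.1350, 0.0120, -0.0288)
(τ − ω×Iω)/I = (-0.1786, 0.9667, 0.8050)
new body rate ω' = (0.3929, 0.9387, -1.4678)
Hamilton product q⊗(0,ω) = (0.9442252, 0.2076036, -1.2506851, -0.8491915)
updated quaternion q' = (0.0906, -0.9325, -0.2800, 0.2093)
new position p' = (-0.3440, -1.3000, -0.2160)
v + (F/m)dt = (1.4160, 0.1840, -0.6160)

p' = (-0.3440, -1.3000, -0.2160)
q' = (0.0906, -0.9325, -0.2800, 0.2093)
v' = (1.4160, 0.1840, -0.6160)
ω' = (0.3929, 0.9387, -1.4678)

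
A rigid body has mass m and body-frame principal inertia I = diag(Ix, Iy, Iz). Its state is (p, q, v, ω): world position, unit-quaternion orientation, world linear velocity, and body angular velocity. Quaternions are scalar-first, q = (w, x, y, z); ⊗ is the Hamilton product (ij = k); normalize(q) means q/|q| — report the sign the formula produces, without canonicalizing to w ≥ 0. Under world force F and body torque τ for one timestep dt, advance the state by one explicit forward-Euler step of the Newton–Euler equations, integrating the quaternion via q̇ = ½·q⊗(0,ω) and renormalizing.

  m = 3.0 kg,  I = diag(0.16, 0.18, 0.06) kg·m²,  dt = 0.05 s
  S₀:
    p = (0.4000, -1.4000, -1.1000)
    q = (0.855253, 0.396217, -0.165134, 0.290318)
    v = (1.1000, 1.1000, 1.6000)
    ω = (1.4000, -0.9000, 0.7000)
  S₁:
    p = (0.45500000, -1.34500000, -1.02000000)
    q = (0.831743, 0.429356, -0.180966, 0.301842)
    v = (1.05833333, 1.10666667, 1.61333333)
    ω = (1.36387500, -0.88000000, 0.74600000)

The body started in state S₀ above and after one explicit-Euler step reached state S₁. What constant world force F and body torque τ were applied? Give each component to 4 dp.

F = (-2.5000, 0.4000, 0.8000)
τ = (-0.0400, 0.1700, 0.0300)

v₁ − v₀ = (-0.04166667, 0.00666667, 0.01333333)
applied force F = (-2.5000, 0.4000, 0.8000)
rate change Δω = (-0.03612500, 0.02000000, 0.04600000)
τ = I·(Δω/dt) + ω₀×(Iω₀) = (-0.0400, 0.1700, 0.0300)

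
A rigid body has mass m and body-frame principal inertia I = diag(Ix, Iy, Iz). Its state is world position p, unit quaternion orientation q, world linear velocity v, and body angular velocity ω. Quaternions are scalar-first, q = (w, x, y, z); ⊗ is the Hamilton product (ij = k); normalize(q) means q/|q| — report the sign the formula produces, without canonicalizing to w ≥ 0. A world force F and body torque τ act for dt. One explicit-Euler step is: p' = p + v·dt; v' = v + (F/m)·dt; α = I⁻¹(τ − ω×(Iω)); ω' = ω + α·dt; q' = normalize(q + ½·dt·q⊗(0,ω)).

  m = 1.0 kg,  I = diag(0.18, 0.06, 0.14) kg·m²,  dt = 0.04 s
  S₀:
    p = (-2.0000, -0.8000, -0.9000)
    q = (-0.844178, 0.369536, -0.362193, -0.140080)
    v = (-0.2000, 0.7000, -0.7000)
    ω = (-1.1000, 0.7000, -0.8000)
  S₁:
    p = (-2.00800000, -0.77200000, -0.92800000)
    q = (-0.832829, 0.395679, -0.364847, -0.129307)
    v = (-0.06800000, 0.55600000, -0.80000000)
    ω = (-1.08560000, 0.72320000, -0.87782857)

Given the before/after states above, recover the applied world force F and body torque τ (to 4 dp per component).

ω₁ − ω₀ = (0.01440000, 0.02320000, -0.07782857)
gyro term ω₀×Iω₀ = (-0.0448, 0.0352, 0.0924)
I·α + gyro = (0.0200, 0.0700, -0.1800)
v₁ − v₀ = (0.13200000, -0.14400000, -0.10000000)
F = m·Δv/dt = (3.3000, -3.6000, -2.5000)

F = (3.3000, -3.6000, -2.5000)
τ = (0.0200, 0.0700, -0.1800)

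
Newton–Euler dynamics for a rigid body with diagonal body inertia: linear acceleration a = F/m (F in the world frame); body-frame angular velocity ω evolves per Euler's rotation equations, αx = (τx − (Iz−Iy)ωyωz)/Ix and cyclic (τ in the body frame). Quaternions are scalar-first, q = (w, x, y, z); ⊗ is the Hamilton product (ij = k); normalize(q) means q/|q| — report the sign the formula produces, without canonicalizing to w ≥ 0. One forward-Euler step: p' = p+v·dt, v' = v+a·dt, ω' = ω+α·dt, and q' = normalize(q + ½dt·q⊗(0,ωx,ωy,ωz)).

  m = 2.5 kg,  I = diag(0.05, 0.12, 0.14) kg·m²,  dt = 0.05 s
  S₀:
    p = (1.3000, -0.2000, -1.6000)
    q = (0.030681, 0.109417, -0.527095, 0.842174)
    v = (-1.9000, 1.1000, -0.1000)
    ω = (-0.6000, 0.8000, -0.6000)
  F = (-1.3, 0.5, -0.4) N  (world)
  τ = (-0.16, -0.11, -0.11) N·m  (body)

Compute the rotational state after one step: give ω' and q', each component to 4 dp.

ω×(Iω) gyroscopic = (-0.0096, -0.0324, -0.0336)
α = I⁻¹(τ − ω×Iω) = (-3.0080, -0.6467, -0.5457)
ω + α·dt = (-0.7504, 0.7677, -0.6273)
q⊗(0,ω) = (0.9926306, -0.3758908, -0.4151094, -0.2471320)
updated quaternion q' = (0.0555, 0.1000, -0.5372, 0.8356)

ω' = (-0.7504, 0.7677, -0.6273)
q' = (0.0555, 0.1000, -0.5372, 0.8356)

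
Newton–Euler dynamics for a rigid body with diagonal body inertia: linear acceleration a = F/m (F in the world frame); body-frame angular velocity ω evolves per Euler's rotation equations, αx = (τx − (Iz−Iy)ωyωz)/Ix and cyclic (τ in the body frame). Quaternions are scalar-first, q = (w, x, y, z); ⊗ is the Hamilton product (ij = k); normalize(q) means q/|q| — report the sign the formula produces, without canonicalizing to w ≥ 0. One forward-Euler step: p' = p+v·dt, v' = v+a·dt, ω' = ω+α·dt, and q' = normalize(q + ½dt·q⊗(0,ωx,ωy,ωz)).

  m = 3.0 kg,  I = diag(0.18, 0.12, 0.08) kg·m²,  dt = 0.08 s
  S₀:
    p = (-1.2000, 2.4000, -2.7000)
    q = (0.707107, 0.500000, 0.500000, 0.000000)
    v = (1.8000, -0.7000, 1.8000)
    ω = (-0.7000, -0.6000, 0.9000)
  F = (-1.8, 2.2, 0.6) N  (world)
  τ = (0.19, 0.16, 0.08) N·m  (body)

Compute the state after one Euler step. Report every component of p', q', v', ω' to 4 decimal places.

p' = (-1.0560, 2.3440, -2.5560)
q' = (0.7321, 0.4975, 0.4644, 0.0274)
v' = (1.7520, -0.6413, 1.8160)
ω' = (-0.6252, -0.4513, 1.0052)

linear accel F/m = (-0.6000, 0.7333, 0.2000)
p' = p + v·dt = (-1.0560, 2.3440, -2.5560)
v' = v + a·dt = (1.7520, -0.6413, 1.8160)
ω×(Iω) gyroscopic = (0.0216, -0.0630, -0.0252)
α = I⁻¹(τ − ω×Iω) = (0.9356, 1.8583, 1.3150)
ω + α·dt = (-0.6252, -0.4513, 1.0052)
q⊗(0,ω) = (0.6500000, -0.0449749, -0.8742642, 0.6863963)
updated quaternion q' = (0.7321, 0.4975, 0.4644, 0.0274)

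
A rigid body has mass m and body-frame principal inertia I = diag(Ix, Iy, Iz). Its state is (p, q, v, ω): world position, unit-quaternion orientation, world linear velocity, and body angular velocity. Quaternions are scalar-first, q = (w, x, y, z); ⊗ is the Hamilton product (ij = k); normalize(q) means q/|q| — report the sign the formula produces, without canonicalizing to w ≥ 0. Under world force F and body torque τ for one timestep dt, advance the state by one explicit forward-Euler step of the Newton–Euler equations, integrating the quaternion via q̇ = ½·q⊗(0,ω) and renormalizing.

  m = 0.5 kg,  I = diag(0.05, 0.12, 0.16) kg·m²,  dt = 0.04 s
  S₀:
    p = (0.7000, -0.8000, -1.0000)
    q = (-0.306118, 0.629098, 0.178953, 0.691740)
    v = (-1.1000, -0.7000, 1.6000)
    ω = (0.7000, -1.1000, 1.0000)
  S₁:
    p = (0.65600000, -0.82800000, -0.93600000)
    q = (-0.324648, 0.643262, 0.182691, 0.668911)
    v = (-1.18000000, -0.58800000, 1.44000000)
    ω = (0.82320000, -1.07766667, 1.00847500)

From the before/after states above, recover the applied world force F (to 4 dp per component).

Δv = v₁−v₀ = (-0.08000000, 0.11200000, -0.16000000)
applied force F = (-1.0000, 1.4000, -2.0000)

F = (-1.0000, 1.4000, -2.0000)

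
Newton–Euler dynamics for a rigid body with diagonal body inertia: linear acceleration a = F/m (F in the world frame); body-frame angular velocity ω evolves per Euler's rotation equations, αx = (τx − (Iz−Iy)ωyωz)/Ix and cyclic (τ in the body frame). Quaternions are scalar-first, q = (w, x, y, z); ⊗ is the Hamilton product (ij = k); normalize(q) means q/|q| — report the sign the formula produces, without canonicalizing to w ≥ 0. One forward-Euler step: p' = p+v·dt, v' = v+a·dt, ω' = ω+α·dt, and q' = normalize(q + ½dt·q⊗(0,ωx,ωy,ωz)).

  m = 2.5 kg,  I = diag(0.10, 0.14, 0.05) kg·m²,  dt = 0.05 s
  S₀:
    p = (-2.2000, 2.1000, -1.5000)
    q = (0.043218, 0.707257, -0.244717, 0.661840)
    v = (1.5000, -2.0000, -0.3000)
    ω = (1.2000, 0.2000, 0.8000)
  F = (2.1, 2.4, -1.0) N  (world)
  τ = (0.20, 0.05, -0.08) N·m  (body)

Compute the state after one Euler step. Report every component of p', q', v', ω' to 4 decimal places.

p' = (-2.1250, 2.0000, -1.5150)
q' = (0.0100, 0.6999, -0.2386, 0.6731)
v' = (1.5420, -1.9520, -0.3200)
ω' = (1.3072, 0.2007, 0.7104)

ω×(Iω) gyroscopic = (-0.0144, 0.0480, 0.0096)
(τ − ω×Iω)/I = (2.1440, 0.0143, -1.7920)
ω + α·dt = (1.3072, 0.2007, 0.7104)
Hamilton product q⊗(0,ω) = (-1.3292370, -0.2762800, 0.2370460, 0.4696862)
q + ½dt·q⊗(0,ω), renormalized = (0.0100, 0.6999, -0.2386, 0.6731)
linear accel F/m = (0.8400, 0.9600, -0.4000)
p + v·dt = (-2.1250, 2.0000, -1.5150)
new velocity v' = (1.5420, -1.9520, -0.3200)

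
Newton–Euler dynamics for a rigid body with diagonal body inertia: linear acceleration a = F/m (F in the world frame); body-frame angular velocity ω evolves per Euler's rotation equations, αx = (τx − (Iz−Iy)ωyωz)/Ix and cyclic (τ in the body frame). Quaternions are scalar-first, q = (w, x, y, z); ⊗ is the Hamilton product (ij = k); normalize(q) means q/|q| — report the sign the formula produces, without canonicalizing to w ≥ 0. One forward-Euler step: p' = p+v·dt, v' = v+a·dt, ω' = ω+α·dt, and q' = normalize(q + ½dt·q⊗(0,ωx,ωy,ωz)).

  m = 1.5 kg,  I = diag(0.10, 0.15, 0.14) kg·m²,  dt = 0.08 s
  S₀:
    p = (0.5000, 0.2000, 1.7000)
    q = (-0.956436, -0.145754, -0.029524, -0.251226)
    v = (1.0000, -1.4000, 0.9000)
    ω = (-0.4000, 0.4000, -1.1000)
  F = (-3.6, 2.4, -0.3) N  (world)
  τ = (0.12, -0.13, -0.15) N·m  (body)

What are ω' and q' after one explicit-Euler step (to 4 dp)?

ω' = (-0.3075, 0.3401, -1.1811)
q' = (-0.9682, -0.1250, -0.0472, -0.2117)

gyro term ω×Iω = (0.0044, -0.0176, -0.0080)
angular accel α = (1.1560, -0.7493, -1.0143)
ω + α·dt = (-0.3075, 0.3401, -1.1811)
2q̇ = q⊗(0,ω) = (-0.3228406, 0.5155412, -0.4424134, 0.9819684)
q + ½dt·q⊗(0,ω), renormalized = (-0.9682, -0.1250, -0.0472, -0.2117)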